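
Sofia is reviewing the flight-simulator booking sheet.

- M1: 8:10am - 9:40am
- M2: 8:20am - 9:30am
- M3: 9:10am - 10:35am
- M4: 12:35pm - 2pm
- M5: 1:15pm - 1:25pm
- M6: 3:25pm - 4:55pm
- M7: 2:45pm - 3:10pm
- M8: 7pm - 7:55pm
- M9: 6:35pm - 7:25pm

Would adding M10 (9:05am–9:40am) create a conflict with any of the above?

Yes — it overlaps M1, M2, M3

M1: starts 8:10am before M10 ends 9:40am, and ends 9:40am after M10 starts 9:05am → overlap.
M2: starts 8:20am before M10 ends 9:40am, and ends 9:30am after M10 starts 9:05am → overlap.
M3: starts 9:10am before M10 ends 9:40am, and ends 10:35am after M10 starts 9:05am → overlap.
M4: starts 12:35pm at or after M10 ends 9:40am → clear.
M5: starts 1:15pm at or after M10 ends 9:40am → clear.
M7: starts 2:45pm at or after M10 ends 9:40am → clear.
M6: starts 3:25pm at or after M10 ends 9:40am → clear.
M9: starts 6:35pm at or after M10 ends 9:40am → clear.
M8: starts 7pm at or after M10 ends 9:40am → clear.
M10 overlaps M1, M2, M3.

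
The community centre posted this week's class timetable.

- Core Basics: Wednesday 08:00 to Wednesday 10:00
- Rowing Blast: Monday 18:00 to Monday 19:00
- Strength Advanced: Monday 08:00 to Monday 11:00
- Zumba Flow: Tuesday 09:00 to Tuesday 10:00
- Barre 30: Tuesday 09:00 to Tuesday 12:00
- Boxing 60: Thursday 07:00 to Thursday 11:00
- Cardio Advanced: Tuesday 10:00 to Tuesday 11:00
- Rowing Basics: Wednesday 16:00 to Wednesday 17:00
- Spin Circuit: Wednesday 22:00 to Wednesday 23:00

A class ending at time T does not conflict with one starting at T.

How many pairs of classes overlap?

2

Sorted by start: Strength Advanced, Rowing Blast, Zumba Flow, Barre 30, Cardio Advanced, Core Basics, Rowing Basics, Spin Circuit, Boxing 60.
Rowing Blast starts after Strength Advanced ends, so Strength Advanced has no further overlaps.
Zumba Flow starts after Rowing Blast ends, so Rowing Blast has no further overlaps.
Barre 30 starts before Zumba Flow ends → Zumba Flow and Barre 30 overlap.
Cardio Advanced starts exactly when Zumba Flow ends (back-to-back, no overlap), so Zumba Flow has no further overlaps.
Cardio Advanced starts before Barre 30 ends → Barre 30 and Cardio Advanced overlap.
Core Basics starts after Barre 30 ends, so Barre 30 has no further overlaps.
Core Basics starts after Cardio Advanced ends, so Cardio Advanced has no further overlaps.
Rowing Basics starts after Core Basics ends, so Core Basics has no further overlaps.
Spin Circuit starts after Rowing Basics ends, so Rowing Basics has no further overlaps.
Boxing 60 starts after Spin Circuit ends.
Overlapping pairs: Barre 30 & Cardio Advanced, Barre 30 & Zumba Flow — 2 in total.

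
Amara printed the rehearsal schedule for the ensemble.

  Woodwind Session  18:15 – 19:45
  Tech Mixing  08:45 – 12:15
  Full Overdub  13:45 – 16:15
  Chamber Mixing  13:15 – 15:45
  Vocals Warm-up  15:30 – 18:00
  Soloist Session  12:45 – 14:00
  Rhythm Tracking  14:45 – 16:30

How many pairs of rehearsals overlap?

8

Sorted by start: Tech Mixing, Soloist Session, Chamber Mixing, Full Overdub, Rhythm Tracking, Vocals Warm-up, Woodwind Session.
Soloist Session starts after Tech Mixing ends — done with Tech Mixing.
Chamber Mixing starts before Soloist Session ends → Soloist Session and Chamber Mixing overlap.
Full Overdub starts before Soloist Session ends → Soloist Session and Full Overdub overlap.
Rhythm Tracking starts after Soloist Session ends — done with Soloist Session.
Full Overdub starts before Chamber Mixing ends → Chamber Mixing and Full Overdub overlap.
Rhythm Tracking starts before Chamber Mixing ends → Chamber Mixing and Rhythm Tracking overlap.
Vocals Warm-up starts before Chamber Mixing ends → Chamber Mixing and Vocals Warm-up overlap.
Woodwind Session starts after Chamber Mixing ends.
Rhythm Tracking starts before Full Overdub ends → Full Overdub and Rhythm Tracking overlap.
Vocals Warm-up starts before Full Overdub ends → Full Overdub and Vocals Warm-up overlap.
Woodwind Session starts after Full Overdub ends.
Vocals Warm-up starts before Rhythm Tracking ends → Rhythm Tracking and Vocals Warm-up overlap.
Woodwind Session starts after Rhythm Tracking ends.
Woodwind Session starts after Vocals Warm-up ends.
Overlapping pairs: Chamber Mixing & Full Overdub, Chamber Mixing & Rhythm Tracking, Chamber Mixing & Soloist Session, Chamber Mixing & Vocals Warm-up, Full Overdub & Rhythm Tracking, Full Overdub & Soloist Session, Full Overdub & Vocals Warm-up, Rhythm Tracking & Vocals Warm-up — 8 in total.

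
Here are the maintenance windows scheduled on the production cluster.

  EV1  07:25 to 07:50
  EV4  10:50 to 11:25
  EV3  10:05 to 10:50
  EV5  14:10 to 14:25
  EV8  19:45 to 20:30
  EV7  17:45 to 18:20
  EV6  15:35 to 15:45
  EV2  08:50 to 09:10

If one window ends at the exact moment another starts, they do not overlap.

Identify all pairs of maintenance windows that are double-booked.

no conflicts

Two intervals overlap when each starts before the other ends.
Sorted by start: EV1, EV2, EV3, EV4, EV5, EV6, EV7, EV8.
EV2 starts after EV1 ends; EV1 is clear from here.
EV3 starts after EV2 ends; EV2 is clear from here.
EV4 starts exactly when EV3 ends (back-to-back, no overlap); EV3 is clear from here.
EV5 starts after EV4 ends; EV4 is clear from here.
EV6 starts after EV5 ends; EV5 is clear from here.
EV7 starts after EV6 ends; EV6 is clear from here.
EV8 starts after EV7 ends.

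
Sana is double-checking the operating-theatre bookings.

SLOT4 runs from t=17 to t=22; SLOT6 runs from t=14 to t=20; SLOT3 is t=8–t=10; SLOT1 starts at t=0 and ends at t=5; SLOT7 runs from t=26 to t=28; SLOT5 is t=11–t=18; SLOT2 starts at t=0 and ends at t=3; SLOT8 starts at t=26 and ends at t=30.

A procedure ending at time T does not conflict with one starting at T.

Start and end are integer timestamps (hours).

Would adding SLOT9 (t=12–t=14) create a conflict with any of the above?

SLOT1: ends t=5 at or before SLOT9 starts t=12 → clear.
SLOT2: ends t=3 at or before SLOT9 starts t=12 → clear.
SLOT3: ends t=10 at or before SLOT9 starts t=12 → clear.
SLOT5: starts t=11 before SLOT9 ends t=14, and ends t=18 after SLOT9 starts t=12 → overlap.
SLOT6: starts t=14 at or after SLOT9 ends t=14 → clear.
SLOT4: starts t=17 at or after SLOT9 ends t=14 → clear.
SLOT7: starts t=26 at or after SLOT9 ends t=14 → clear.
SLOT8: starts t=26 at or after SLOT9 ends t=14 → clear.
SLOT9 overlaps SLOT5.

Yes — it overlaps SLOT5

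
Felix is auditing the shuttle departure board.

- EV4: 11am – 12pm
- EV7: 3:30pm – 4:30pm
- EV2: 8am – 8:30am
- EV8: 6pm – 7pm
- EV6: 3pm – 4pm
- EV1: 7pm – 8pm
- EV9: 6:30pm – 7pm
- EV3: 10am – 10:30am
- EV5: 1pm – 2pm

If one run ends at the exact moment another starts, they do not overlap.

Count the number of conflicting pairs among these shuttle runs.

2

Check each pair: they overlap iff neither finishes before the other starts.
Sorted by start: EV2, EV3, EV4, EV5, EV6, EV7, EV8, EV9, EV1.
EV3 starts after EV2 ends — done with EV2.
EV4 starts after EV3 ends — done with EV3.
EV5 starts after EV4 ends — done with EV4.
EV6 starts after EV5 ends — done with EV5.
EV7 starts before EV6 ends → EV6 and EV7 overlap.
EV8 starts after EV6 ends — done with EV6.
EV8 starts after EV7 ends — done with EV7.
EV9 starts before EV8 ends → EV8 and EV9 overlap.
EV1 starts exactly when EV8 ends (back-to-back, no overlap).
EV1 starts exactly when EV9 ends (back-to-back, no overlap).
Overlapping pairs: EV6 & EV7, EV8 & EV9 — 2 in total.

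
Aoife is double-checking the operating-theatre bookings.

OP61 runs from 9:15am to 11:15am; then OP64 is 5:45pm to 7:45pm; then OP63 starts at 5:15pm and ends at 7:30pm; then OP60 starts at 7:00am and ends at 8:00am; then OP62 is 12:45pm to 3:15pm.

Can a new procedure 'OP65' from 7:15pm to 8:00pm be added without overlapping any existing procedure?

OP60: ends 8:00am at or before OP65 starts 7:15pm → clear.
OP61: ends 11:15am at or before OP65 starts 7:15pm → clear.
OP62: ends 3:15pm at or before OP65 starts 7:15pm → clear.
OP63: starts 5:15pm before OP65 ends 8:00pm, and ends 7:30pm after OP65 starts 7:15pm → overlap.
OP64: starts 5:45pm before OP65 ends 8:00pm, and ends 7:45pm after OP65 starts 7:15pm → overlap.
OP65 overlaps OP63, OP64.

No — it overlaps OP63, OP64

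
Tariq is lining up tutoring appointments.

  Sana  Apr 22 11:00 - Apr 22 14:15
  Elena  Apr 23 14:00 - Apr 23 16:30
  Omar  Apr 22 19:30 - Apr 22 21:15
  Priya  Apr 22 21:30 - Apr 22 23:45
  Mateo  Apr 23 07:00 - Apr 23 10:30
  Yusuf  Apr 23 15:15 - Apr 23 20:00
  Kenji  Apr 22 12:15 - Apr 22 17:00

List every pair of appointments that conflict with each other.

Sorted by start: Sana, Kenji, Omar, Priya, Mateo, Elena, Yusuf.
Kenji starts before Sana ends → Sana and Kenji overlap.
Omar starts after Sana ends, so nothing later overlaps Sana either.
Omar starts after Kenji ends, so nothing later overlaps Kenji either.
Priya starts after Omar ends, so nothing later overlaps Omar either.
Mateo starts after Priya ends, so nothing later overlaps Priya either.
Elena starts after Mateo ends, so nothing later overlaps Mateo either.
Yusuf starts before Elena ends → Elena and Yusuf overlap.

Elena & Yusuf, Kenji & Sana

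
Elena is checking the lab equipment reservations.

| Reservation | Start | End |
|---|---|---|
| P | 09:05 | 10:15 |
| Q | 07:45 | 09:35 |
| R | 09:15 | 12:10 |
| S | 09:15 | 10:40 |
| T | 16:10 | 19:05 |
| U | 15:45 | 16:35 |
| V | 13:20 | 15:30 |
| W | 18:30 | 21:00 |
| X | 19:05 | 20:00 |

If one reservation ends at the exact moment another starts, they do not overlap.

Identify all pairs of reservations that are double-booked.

Sorted by start: Q, P, R, S, V, U, T, W, X.
P starts before Q ends → Q and P overlap.
R starts before Q ends → Q and R overlap.
S starts before Q ends → Q and S overlap.
V starts after Q ends; Q is clear from here.
R starts before P ends → P and R overlap.
S starts before P ends → P and S overlap.
V starts after P ends; P is clear from here.
S starts before R ends → R and S overlap.
V starts after R ends; R is clear from here.
V starts after S ends; S is clear from here.
U starts after V ends; V is clear from here.
T starts before U ends → U and T overlap.
W starts after U ends; U is clear from here.
W starts before T ends → T and W overlap.
X starts exactly when T ends (back-to-back, no overlap).
X starts before W ends → W and X overlap.

P & Q, P & R, P & S, Q & R, Q & S, R & S, T & U, T & W, W & X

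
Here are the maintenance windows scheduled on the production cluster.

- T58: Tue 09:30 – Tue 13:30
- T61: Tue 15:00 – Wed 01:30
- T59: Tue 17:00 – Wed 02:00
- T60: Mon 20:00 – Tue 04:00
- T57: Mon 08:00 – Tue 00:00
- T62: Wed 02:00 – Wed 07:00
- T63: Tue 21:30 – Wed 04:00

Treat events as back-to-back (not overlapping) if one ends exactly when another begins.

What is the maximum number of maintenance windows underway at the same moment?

Sort all start/end points and keep a running count:
Mon 08:00 start T57 → 1
Mon 20:00 start T60 → 2
Tue 00:00 end T57 → 1
Tue 04:00 end T60 → 0
Tue 09:30 start T58 → 1
Tue 13:30 end T58 → 0
Tue 15:00 start T61 → 1
Tue 17:00 start T59 → 2
Tue 21:30 start T63 → 3
Wed 01:30 end T61 → 2
Wed 02:00 end T59 → 1
Wed 02:00 start T62 → 2
Wed 04:00 end T63 → 1
Wed 07:00 end T62 → 0
Peak is 3, at Tue 21:30 (T59, T61, T63).

3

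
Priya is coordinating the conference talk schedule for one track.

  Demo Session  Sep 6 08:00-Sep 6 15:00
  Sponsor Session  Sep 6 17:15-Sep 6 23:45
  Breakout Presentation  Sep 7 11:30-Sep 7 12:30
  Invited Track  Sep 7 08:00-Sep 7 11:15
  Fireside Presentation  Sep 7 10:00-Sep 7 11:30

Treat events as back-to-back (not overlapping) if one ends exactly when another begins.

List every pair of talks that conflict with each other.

Sorted by start: Demo Session, Sponsor Session, Invited Track, Fireside Presentation, Breakout Presentation.
Sponsor Session starts after Demo Session ends — done with Demo Session.
Invited Track starts after Sponsor Session ends — done with Sponsor Session.
Fireside Presentation starts before Invited Track ends → Invited Track and Fireside Presentation overlap.
Breakout Presentation starts after Invited Track ends.
Breakout Presentation starts exactly when Fireside Presentation ends (back-to-back, no overlap).

Fireside Presentation & Invited Track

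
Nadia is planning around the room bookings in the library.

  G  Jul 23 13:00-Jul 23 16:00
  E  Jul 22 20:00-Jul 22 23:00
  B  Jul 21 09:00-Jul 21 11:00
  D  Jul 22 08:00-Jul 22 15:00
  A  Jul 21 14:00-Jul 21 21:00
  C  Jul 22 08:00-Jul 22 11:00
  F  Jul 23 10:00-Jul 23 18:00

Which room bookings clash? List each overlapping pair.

C & D, F & G

Check each pair: they overlap iff neither finishes before the other starts.
Sorted by start: B, A, C, D, E, F, G.
A starts after B ends — done with B.
C starts after A ends — done with A.
D starts before C ends → C and D overlap.
E starts after C ends — done with C.
E starts after D ends — done with D.
F starts after E ends — done with E.
G starts before F ends → F and G overlap.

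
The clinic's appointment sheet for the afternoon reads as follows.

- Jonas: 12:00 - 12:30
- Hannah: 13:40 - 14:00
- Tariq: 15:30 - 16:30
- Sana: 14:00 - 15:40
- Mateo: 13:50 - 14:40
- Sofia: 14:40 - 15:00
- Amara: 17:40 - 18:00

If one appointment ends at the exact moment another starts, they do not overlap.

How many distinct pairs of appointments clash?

4

Two intervals overlap when each starts before the other ends.
Sorted by start: Jonas, Hannah, Mateo, Sana, Sofia, Tariq, Amara.
Hannah starts after Jonas ends — done with Jonas.
Mateo starts before Hannah ends → Hannah and Mateo overlap.
Sana starts exactly when Hannah ends (back-to-back, no overlap) — done with Hannah.
Sana starts before Mateo ends → Mateo and Sana overlap.
Sofia starts exactly when Mateo ends (back-to-back, no overlap) — done with Mateo.
Sofia starts before Sana ends → Sana and Sofia overlap.
Tariq starts before Sana ends → Sana and Tariq overlap.
Amara starts after Sana ends.
Tariq starts after Sofia ends — done with Sofia.
Amara starts after Tariq ends.
Overlapping pairs: Hannah & Mateo, Mateo & Sana, Sana & Sofia, Sana & Tariq — 4 in total.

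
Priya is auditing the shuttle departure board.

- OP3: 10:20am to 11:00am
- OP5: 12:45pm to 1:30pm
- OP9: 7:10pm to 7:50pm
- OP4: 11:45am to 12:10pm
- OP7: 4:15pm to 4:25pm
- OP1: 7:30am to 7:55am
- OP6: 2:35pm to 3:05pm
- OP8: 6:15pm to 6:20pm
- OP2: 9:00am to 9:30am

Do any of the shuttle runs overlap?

No

Sorted by start: OP1, OP2, OP3, OP4, OP5, OP6, OP7, OP8, OP9.
OP2 starts after OP1 ends; OP1 is clear from here.
OP3 starts after OP2 ends; OP2 is clear from here.
OP4 starts after OP3 ends; OP3 is clear from here.
OP5 starts after OP4 ends; OP4 is clear from here.
OP6 starts after OP5 ends; OP5 is clear from here.
OP7 starts after OP6 ends; OP6 is clear from here.
OP8 starts after OP7 ends; OP7 is clear from here.
OP9 starts after OP8 ends.
Every pair is clear; the schedule has no overlaps.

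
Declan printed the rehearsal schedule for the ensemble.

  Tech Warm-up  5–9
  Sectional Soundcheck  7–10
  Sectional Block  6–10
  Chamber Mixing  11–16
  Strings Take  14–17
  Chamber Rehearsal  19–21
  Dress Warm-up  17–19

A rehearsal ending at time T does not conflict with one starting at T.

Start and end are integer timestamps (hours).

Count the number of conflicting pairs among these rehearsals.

4

Sorted by start: Tech Warm-up, Sectional Block, Sectional Soundcheck, Chamber Mixing, Strings Take, Dress Warm-up, Chamber Rehearsal.
Sectional Block starts before Tech Warm-up ends → Tech Warm-up and Sectional Block overlap.
Sectional Soundcheck starts before Tech Warm-up ends → Tech Warm-up and Sectional Soundcheck overlap.
Chamber Mixing starts after Tech Warm-up ends — done with Tech Warm-up.
Sectional Soundcheck starts before Sectional Block ends → Sectional Block and Sectional Soundcheck overlap.
Chamber Mixing starts after Sectional Block ends — done with Sectional Block.
Chamber Mixing starts after Sectional Soundcheck ends — done with Sectional Soundcheck.
Strings Take starts before Chamber Mixing ends → Chamber Mixing and Strings Take overlap.
Dress Warm-up starts after Chamber Mixing ends — done with Chamber Mixing.
Dress Warm-up starts exactly when Strings Take ends (back-to-back, no overlap) — done with Strings Take.
Chamber Rehearsal starts exactly when Dress Warm-up ends (back-to-back, no overlap).
Overlapping pairs: Chamber Mixing & Strings Take, Sectional Block & Sectional Soundcheck, Sectional Block & Tech Warm-up, Sectional Soundcheck & Tech Warm-up — 4 in total.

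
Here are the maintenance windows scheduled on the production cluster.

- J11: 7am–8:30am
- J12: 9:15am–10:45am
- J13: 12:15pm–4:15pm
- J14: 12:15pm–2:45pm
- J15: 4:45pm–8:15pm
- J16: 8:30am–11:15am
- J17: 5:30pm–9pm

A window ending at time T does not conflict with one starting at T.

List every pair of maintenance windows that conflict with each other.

Sorted by start: J11, J16, J12, J13, J14, J15, J17.
J16 starts exactly when J11 ends (back-to-back, no overlap); J11 is clear from here.
J12 starts before J16 ends → J16 and J12 overlap.
J13 starts after J16 ends; J16 is clear from here.
J13 starts after J12 ends; J12 is clear from here.
J14 starts before J13 ends → J13 and J14 overlap.
J15 starts after J13 ends; J13 is clear from here.
J15 starts after J14 ends; J14 is clear from here.
J17 starts before J15 ends → J15 and J17 overlap.

J12 & J16, J13 & J14, J15 & J17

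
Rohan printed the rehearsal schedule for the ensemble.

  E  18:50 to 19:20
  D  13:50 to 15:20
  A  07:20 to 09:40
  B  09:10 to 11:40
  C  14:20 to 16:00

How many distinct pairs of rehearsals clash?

Sorted by start: A, B, D, C, E.
B starts before A ends → A and B overlap.
D starts after A ends; A is clear from here.
D starts after B ends; B is clear from here.
C starts before D ends → D and C overlap.
E starts after D ends.
E starts after C ends.
Overlapping pairs: A & B, C & D — 2 in total.

2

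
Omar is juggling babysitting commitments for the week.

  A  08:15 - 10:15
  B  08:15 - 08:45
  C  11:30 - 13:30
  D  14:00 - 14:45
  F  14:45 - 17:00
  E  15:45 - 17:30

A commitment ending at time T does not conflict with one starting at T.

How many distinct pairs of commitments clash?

2

Sorted by start: A, B, C, D, F, E.
B starts before A ends → A and B overlap.
C starts after A ends, so nothing later overlaps A either.
C starts after B ends, so nothing later overlaps B either.
D starts after C ends, so nothing later overlaps C either.
F starts exactly when D ends (back-to-back, no overlap), so nothing later overlaps D either.
E starts before F ends → F and E overlap.
Overlapping pairs: A & B, E & F — 2 in total.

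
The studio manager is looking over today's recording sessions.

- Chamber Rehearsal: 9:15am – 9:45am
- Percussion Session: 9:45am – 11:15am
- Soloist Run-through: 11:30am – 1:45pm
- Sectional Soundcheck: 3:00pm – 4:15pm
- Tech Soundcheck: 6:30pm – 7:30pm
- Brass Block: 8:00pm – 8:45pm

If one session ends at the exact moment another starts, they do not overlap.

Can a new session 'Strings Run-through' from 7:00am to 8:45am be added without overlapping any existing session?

Yes — the slot is free

Chamber Rehearsal: starts 9:15am at or after Strings Run-through ends 8:45am → clear.
Percussion Session: starts 9:45am at or after Strings Run-through ends 8:45am → clear.
Soloist Run-through: starts 11:30am at or after Strings Run-through ends 8:45am → clear.
Sectional Soundcheck: starts 3:00pm at or after Strings Run-through ends 8:45am → clear.
Tech Soundcheck: starts 6:30pm at or after Strings Run-through ends 8:45am → clear.
Brass Block: starts 8:00pm at or after Strings Run-through ends 8:45am → clear.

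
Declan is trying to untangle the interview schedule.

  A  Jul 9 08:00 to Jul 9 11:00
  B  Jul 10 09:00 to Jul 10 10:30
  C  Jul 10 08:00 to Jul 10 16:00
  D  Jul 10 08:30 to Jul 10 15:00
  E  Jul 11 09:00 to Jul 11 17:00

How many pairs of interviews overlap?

3

Check each pair: they overlap iff neither finishes before the other starts.
Sorted by start: A, C, D, B, E.
C starts after A ends — done with A.
D starts before C ends → C and D overlap.
B starts before C ends → C and B overlap.
E starts after C ends.
B starts before D ends → D and B overlap.
E starts after D ends.
E starts after B ends.
Overlapping pairs: B & C, B & D, C & D — 3 in total.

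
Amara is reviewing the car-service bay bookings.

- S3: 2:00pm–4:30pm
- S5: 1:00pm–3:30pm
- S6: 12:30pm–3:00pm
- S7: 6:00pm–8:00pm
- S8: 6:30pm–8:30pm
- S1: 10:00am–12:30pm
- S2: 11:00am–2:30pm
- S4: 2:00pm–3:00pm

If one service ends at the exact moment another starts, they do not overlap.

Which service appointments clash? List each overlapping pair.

Sorted by start: S1, S2, S6, S5, S3, S4, S7, S8.
S2 starts before S1 ends → S1 and S2 overlap.
S6 starts exactly when S1 ends (back-to-back, no overlap) — done with S1.
S6 starts before S2 ends → S2 and S6 overlap.
S5 starts before S2 ends → S2 and S5 overlap.
S3 starts before S2 ends → S2 and S3 overlap.
S4 starts before S2 ends → S2 and S4 overlap.
S7 starts after S2 ends — done with S2.
S5 starts before S6 ends → S6 and S5 overlap.
S3 starts before S6 ends → S6 and S3 overlap.
S4 starts before S6 ends → S6 and S4 overlap.
S7 starts after S6 ends — done with S6.
S3 starts before S5 ends → S5 and S3 overlap.
S4 starts before S5 ends → S5 and S4 overlap.
S7 starts after S5 ends — done with S5.
S4 starts before S3 ends → S3 and S4 overlap.
S7 starts after S3 ends — done with S3.
S7 starts after S4 ends — done with S4.
S8 starts before S7 ends → S7 and S8 overlap.

S1 & S2, S2 & S3, S2 & S4, S2 & S5, S2 & S6, S3 & S4, S3 & S5, S3 & S6, S4 & S5, S4 & S6, S5 & S6, S7 & S8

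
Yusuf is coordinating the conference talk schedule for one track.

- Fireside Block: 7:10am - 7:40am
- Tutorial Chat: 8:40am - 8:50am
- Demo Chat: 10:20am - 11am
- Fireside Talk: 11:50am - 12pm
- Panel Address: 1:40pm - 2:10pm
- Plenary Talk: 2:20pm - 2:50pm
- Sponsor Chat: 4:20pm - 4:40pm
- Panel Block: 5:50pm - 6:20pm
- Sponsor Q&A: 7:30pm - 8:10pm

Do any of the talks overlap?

No

Check each pair: they overlap iff neither finishes before the other starts.
Sorted by start: Fireside Block, Tutorial Chat, Demo Chat, Fireside Talk, Panel Address, Plenary Talk, Sponsor Chat, Panel Block, Sponsor Q&A.
Tutorial Chat starts after Fireside Block ends — done with Fireside Block.
Demo Chat starts after Tutorial Chat ends — done with Tutorial Chat.
Fireside Talk starts after Demo Chat ends — done with Demo Chat.
Panel Address starts after Fireside Talk ends — done with Fireside Talk.
Plenary Talk starts after Panel Address ends — done with Panel Address.
Sponsor Chat starts after Plenary Talk ends — done with Plenary Talk.
Panel Block starts after Sponsor Chat ends — done with Sponsor Chat.
Sponsor Q&A starts after Panel Block ends.
Every pair is clear; the schedule has no overlaps.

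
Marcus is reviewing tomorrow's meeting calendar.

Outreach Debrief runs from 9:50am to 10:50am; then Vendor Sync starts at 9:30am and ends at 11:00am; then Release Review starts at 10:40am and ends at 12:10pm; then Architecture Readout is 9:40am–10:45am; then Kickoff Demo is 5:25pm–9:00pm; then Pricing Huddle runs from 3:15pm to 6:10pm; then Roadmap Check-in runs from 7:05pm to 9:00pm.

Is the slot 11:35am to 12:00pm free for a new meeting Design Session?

No — it overlaps Release Review

Vendor Sync: ends 11:00am at or before Design Session starts 11:35am → clear.
Architecture Readout: ends 10:45am at or before Design Session starts 11:35am → clear.
Outreach Debrief: ends 10:50am at or before Design Session starts 11:35am → clear.
Release Review: starts 10:40am before Design Session ends 12:00pm, and ends 12:10pm after Design Session starts 11:35am → overlap.
Pricing Huddle: starts 3:15pm at or after Design Session ends 12:00pm → clear.
Kickoff Demo: starts 5:25pm at or after Design Session ends 12:00pm → clear.
Roadmap Check-in: starts 7:05pm at or after Design Session ends 12:00pm → clear.
Design Session overlaps Release Review.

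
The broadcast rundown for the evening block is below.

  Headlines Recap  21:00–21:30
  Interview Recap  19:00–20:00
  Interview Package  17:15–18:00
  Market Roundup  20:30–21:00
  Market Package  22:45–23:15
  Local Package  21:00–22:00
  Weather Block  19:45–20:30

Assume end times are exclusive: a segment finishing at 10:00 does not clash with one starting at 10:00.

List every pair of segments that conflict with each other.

Sorted by start: Interview Package, Interview Recap, Weather Block, Market Roundup, Headlines Recap, Local Package, Market Package.
Interview Recap starts after Interview Package ends, so Interview Package has no further overlaps.
Weather Block starts before Interview Recap ends → Interview Recap and Weather Block overlap.
Market Roundup starts after Interview Recap ends, so Interview Recap has no further overlaps.
Market Roundup starts exactly when Weather Block ends (back-to-back, no overlap), so Weather Block has no further overlaps.
Headlines Recap starts exactly when Market Roundup ends (back-to-back, no overlap), so Market Roundup has no further overlaps.
Local Package starts before Headlines Recap ends → Headlines Recap and Local Package overlap.
Market Package starts after Headlines Recap ends.
Market Package starts after Local Package ends.

Headlines Recap & Local Package, Interview Recap & Weather Block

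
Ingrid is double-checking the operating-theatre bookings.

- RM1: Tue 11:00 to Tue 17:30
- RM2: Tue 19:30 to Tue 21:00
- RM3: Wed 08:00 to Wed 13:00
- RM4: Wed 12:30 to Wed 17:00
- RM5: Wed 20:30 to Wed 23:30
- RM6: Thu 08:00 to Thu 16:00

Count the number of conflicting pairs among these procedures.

1

Sorted by start: RM1, RM2, RM3, RM4, RM5, RM6.
RM2 starts after RM1 ends, so nothing later overlaps RM1 either.
RM3 starts after RM2 ends, so nothing later overlaps RM2 either.
RM4 starts before RM3 ends → RM3 and RM4 overlap.
RM5 starts after RM3 ends, so nothing later overlaps RM3 either.
RM5 starts after RM4 ends, so nothing later overlaps RM4 either.
RM6 starts after RM5 ends.
Overlapping pairs: RM3 & RM4 — 1 in total.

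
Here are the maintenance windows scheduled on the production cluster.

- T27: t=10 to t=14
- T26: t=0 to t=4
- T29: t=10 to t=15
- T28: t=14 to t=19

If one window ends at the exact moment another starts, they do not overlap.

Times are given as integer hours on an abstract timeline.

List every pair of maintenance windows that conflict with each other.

T27 & T29, T28 & T29

Sorted by start: T26, T27, T29, T28.
T27 starts after T26 ends, so nothing later overlaps T26 either.
T29 starts before T27 ends → T27 and T29 overlap.
T28 starts exactly when T27 ends (back-to-back, no overlap).
T28 starts before T29 ends → T29 and T28 overlap.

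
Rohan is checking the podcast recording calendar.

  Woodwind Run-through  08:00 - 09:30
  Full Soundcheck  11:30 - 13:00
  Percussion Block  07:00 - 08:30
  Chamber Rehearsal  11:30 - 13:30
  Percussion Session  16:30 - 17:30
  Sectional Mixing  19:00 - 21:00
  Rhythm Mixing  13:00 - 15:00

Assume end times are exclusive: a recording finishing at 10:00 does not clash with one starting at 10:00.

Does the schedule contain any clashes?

Yes

Sorted by start: Percussion Block, Woodwind Run-through, Chamber Rehearsal, Full Soundcheck, Rhythm Mixing, Percussion Session, Sectional Mixing.
Woodwind Run-through starts before Percussion Block ends → Percussion Block and Woodwind Run-through overlap.
That's a conflict, so the schedule is not conflict-free.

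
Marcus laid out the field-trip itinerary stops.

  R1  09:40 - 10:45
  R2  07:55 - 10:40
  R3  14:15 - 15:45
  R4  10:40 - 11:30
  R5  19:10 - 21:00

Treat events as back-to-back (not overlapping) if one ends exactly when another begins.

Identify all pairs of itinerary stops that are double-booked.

Sorted by start: R2, R1, R4, R3, R5.
R1 starts before R2 ends → R2 and R1 overlap.
R4 starts exactly when R2 ends (back-to-back, no overlap), so nothing later overlaps R2 either.
R4 starts before R1 ends → R1 and R4 overlap.
R3 starts after R1 ends, so nothing later overlaps R1 either.
R3 starts after R4 ends, so nothing later overlaps R4 either.
R5 starts after R3 ends.

R1 & R2, R1 & R4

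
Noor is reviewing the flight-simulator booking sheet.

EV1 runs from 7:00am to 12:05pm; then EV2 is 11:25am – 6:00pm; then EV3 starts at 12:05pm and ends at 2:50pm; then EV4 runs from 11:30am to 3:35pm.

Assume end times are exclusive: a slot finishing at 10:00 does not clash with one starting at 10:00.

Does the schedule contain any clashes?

Sorted by start: EV1, EV2, EV4, EV3.
EV2 starts before EV1 ends → EV1 and EV2 overlap.
That's a conflict, so the schedule is not conflict-free.

Yes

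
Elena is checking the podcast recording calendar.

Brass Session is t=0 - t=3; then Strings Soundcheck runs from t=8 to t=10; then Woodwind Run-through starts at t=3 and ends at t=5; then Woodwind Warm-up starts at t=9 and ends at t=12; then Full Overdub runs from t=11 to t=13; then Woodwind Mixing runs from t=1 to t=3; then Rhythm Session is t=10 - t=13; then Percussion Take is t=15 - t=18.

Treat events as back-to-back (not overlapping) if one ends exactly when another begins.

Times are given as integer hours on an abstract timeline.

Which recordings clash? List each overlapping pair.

Sorted by start: Brass Session, Woodwind Mixing, Woodwind Run-through, Strings Soundcheck, Woodwind Warm-up, Rhythm Session, Full Overdub, Percussion Take.
Woodwind Mixing starts before Brass Session ends → Brass Session and Woodwind Mixing overlap.
Woodwind Run-through starts exactly when Brass Session ends (back-to-back, no overlap), so Brass Session has no further overlaps.
Woodwind Run-through starts exactly when Woodwind Mixing ends (back-to-back, no overlap), so Woodwind Mixing has no further overlaps.
Strings Soundcheck starts after Woodwind Run-through ends, so Woodwind Run-through has no further overlaps.
Woodwind Warm-up starts before Strings Soundcheck ends → Strings Soundcheck and Woodwind Warm-up overlap.
Rhythm Session starts exactly when Strings Soundcheck ends (back-to-back, no overlap), so Strings Soundcheck has no further overlaps.
Rhythm Session starts before Woodwind Warm-up ends → Woodwind Warm-up and Rhythm Session overlap.
Full Overdub starts before Woodwind Warm-up ends → Woodwind Warm-up and Full Overdub overlap.
Percussion Take starts after Woodwind Warm-up ends.
Full Overdub starts before Rhythm Session ends → Rhythm Session and Full Overdub overlap.
Percussion Take starts after Rhythm Session ends.
Percussion Take starts after Full Overdub ends.

Brass Session & Woodwind Mixing, Full Overdub & Rhythm Session, Full Overdub & Woodwind Warm-up, Rhythm Session & Woodwind Warm-up, Strings Soundcheck & Woodwind Warm-up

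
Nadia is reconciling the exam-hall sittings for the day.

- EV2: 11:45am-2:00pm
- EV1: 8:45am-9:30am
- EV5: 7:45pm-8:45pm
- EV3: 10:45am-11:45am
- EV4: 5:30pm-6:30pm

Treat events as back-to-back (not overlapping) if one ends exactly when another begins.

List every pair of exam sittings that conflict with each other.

Check each pair: they overlap iff neither finishes before the other starts.
Sorted by start: EV1, EV3, EV2, EV4, EV5.
EV3 starts after EV1 ends — done with EV1.
EV2 starts exactly when EV3 ends (back-to-back, no overlap) — done with EV3.
EV4 starts after EV2 ends — done with EV2.
EV5 starts after EV4 ends.

none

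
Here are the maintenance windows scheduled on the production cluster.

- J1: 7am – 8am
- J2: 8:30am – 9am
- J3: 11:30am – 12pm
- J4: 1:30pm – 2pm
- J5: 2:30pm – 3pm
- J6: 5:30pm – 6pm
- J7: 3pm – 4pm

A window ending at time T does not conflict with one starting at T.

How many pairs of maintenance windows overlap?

0

Sorted by start: J1, J2, J3, J4, J5, J7, J6.
J2 starts after J1 ends, so nothing later overlaps J1 either.
J3 starts after J2 ends, so nothing later overlaps J2 either.
J4 starts after J3 ends, so nothing later overlaps J3 either.
J5 starts after J4 ends, so nothing later overlaps J4 either.
J7 starts exactly when J5 ends (back-to-back, no overlap), so nothing later overlaps J5 either.
J6 starts after J7 ends.
No pair overlaps.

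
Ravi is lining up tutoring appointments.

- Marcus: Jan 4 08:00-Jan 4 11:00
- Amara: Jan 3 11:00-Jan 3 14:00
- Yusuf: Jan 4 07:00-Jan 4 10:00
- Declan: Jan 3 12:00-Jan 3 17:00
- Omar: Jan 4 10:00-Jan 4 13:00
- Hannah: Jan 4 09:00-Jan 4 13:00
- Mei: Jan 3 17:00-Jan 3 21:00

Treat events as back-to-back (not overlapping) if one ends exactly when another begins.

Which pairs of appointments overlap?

Sorted by start: Amara, Declan, Mei, Yusuf, Marcus, Hannah, Omar.
Declan starts before Amara ends → Amara and Declan overlap.
Mei starts after Amara ends, so nothing later overlaps Amara either.
Mei starts exactly when Declan ends (back-to-back, no overlap), so nothing later overlaps Declan either.
Yusuf starts after Mei ends, so nothing later overlaps Mei either.
Marcus starts before Yusuf ends → Yusuf and Marcus overlap.
Hannah starts before Yusuf ends → Yusuf and Hannah overlap.
Omar starts exactly when Yusuf ends (back-to-back, no overlap).
Hannah starts before Marcus ends → Marcus and Hannah overlap.
Omar starts before Marcus ends → Marcus and Omar overlap.
Omar starts before Hannah ends → Hannah and Omar overlap.

Amara & Declan, Hannah & Marcus, Hannah & Omar, Hannah & Yusuf, Marcus & Omar, Marcus & Yusuf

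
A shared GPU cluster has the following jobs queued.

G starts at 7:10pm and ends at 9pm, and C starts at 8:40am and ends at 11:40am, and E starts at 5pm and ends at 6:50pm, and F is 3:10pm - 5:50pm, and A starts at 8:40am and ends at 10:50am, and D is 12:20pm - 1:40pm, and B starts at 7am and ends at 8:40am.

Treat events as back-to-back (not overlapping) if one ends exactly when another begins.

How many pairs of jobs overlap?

Sorted by start: B, A, C, D, F, E, G.
A starts exactly when B ends (back-to-back, no overlap), so nothing later overlaps B either.
C starts before A ends → A and C overlap.
D starts after A ends, so nothing later overlaps A either.
D starts after C ends, so nothing later overlaps C either.
F starts after D ends, so nothing later overlaps D either.
E starts before F ends → F and E overlap.
G starts after F ends.
G starts after E ends.
Overlapping pairs: A & C, E & F — 2 in total.

2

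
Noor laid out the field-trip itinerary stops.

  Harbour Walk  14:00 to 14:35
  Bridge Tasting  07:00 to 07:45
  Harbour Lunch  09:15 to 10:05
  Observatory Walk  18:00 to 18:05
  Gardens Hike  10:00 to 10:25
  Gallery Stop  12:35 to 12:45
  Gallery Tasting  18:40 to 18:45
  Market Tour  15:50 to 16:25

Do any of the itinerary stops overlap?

Yes

Two intervals overlap when each starts before the other ends.
Sorted by start: Bridge Tasting, Harbour Lunch, Gardens Hike, Gallery Stop, Harbour Walk, Market Tour, Observatory Walk, Gallery Tasting.
Harbour Lunch starts after Bridge Tasting ends; Bridge Tasting is clear from here.
Gardens Hike starts before Harbour Lunch ends → Harbour Lunch and Gardens Hike overlap.
That's a conflict, so the schedule is not conflict-free.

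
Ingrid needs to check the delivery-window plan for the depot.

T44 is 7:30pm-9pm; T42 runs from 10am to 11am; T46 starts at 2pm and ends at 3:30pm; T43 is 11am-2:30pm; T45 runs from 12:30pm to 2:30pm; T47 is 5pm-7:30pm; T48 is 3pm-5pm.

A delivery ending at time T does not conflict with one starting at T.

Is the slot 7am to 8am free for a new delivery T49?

T42: starts 10am at or after T49 ends 8am → clear.
T43: starts 11am at or after T49 ends 8am → clear.
T45: starts 12:30pm at or after T49 ends 8am → clear.
T46: starts 2pm at or after T49 ends 8am → clear.
T48: starts 3pm at or after T49 ends 8am → clear.
T47: starts 5pm at or after T49 ends 8am → clear.
T44: starts 7:30pm at or after T49 ends 8am → clear.

Yes — the slot is free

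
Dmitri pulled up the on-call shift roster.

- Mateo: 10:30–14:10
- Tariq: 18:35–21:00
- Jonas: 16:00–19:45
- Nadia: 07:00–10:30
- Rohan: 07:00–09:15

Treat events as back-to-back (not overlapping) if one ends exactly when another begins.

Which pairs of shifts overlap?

Jonas & Tariq, Nadia & Rohan

Check each pair: they overlap iff neither finishes before the other starts.
Sorted by start: Rohan, Nadia, Mateo, Jonas, Tariq.
Nadia starts before Rohan ends → Rohan and Nadia overlap.
Mateo starts after Rohan ends — done with Rohan.
Mateo starts exactly when Nadia ends (back-to-back, no overlap) — done with Nadia.
Jonas starts after Mateo ends — done with Mateo.
Tariq starts before Jonas ends → Jonas and Tariq overlap.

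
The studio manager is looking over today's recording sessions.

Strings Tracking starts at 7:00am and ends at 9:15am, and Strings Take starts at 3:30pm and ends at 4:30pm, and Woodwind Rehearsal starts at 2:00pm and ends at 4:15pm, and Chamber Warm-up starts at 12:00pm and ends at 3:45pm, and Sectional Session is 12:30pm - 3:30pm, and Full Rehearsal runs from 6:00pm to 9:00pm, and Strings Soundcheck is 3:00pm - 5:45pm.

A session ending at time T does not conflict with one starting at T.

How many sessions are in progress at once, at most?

4

Sweep the timeline, counting +1 at each start and −1 at each end (ends before starts at a tie):
7:00am start Strings Tracking → 1
9:15am end Strings Tracking → 0
12:00pm start Chamber Warm-up → 1
12:30pm start Sectional Session → 2
2:00pm start Woodwind Rehearsal → 3
3:00pm start Strings Soundcheck → 4
3:30pm end Sectional Session → 3
3:30pm start Strings Take → 4
3:45pm end Chamber Warm-up → 3
4:15pm end Woodwind Rehearsal → 2
4:30pm end Strings Take → 1
5:45pm end Strings Soundcheck → 0
6:00pm start Full Rehearsal → 1
9:00pm end Full Rehearsal → 0
Peak is 4, at 3:00pm (Chamber Warm-up, Sectional Session, Strings Soundcheck, Woodwind Rehearsal).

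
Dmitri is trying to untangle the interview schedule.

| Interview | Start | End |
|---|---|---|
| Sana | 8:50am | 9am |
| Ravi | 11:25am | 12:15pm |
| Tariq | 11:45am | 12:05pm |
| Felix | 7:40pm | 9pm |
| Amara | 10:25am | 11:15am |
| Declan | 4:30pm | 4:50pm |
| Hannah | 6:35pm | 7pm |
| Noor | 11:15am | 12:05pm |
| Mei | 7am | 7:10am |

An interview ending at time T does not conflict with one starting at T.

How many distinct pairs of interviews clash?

3

Sorted by start: Mei, Sana, Amara, Noor, Ravi, Tariq, Declan, Hannah, Felix.
Sana starts after Mei ends — done with Mei.
Amara starts after Sana ends — done with Sana.
Noor starts exactly when Amara ends (back-to-back, no overlap) — done with Amara.
Ravi starts before Noor ends → Noor and Ravi overlap.
Tariq starts before Noor ends → Noor and Tariq overlap.
Declan starts after Noor ends — done with Noor.
Tariq starts before Ravi ends → Ravi and Tariq overlap.
Declan starts after Ravi ends — done with Ravi.
Declan starts after Tariq ends — done with Tariq.
Hannah starts after Declan ends — done with Declan.
Felix starts after Hannah ends.
Overlapping pairs: Noor & Ravi, Noor & Tariq, Ravi & Tariq — 3 in total.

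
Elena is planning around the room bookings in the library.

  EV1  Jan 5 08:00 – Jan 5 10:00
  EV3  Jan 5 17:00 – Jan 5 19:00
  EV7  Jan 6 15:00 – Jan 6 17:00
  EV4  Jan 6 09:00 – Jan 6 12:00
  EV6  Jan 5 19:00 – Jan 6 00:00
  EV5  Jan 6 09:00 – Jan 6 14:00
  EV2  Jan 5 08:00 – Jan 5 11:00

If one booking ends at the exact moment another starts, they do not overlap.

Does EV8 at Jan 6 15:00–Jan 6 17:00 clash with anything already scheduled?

EV1: ends Jan 5 10:00 at or before EV8 starts Jan 6 15:00 → clear.
EV2: ends Jan 5 11:00 at or before EV8 starts Jan 6 15:00 → clear.
EV3: ends Jan 5 19:00 at or before EV8 starts Jan 6 15:00 → clear.
EV6: ends Jan 6 00:00 at or before EV8 starts Jan 6 15:00 → clear.
EV4: ends Jan 6 12:00 at or before EV8 starts Jan 6 15:00 → clear.
EV5: ends Jan 6 14:00 at or before EV8 starts Jan 6 15:00 → clear.
EV7: starts Jan 6 15:00 before EV8 ends Jan 6 17:00, and ends Jan 6 17:00 after EV8 starts Jan 6 15:00 → overlap.
EV8 overlaps EV7.

Yes — it overlaps EV7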